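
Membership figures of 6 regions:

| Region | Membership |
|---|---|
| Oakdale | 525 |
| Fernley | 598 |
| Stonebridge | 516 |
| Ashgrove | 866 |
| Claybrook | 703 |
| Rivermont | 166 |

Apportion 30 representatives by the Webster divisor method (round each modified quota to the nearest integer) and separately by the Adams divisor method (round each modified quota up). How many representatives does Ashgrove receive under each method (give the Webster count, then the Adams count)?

Webster: Oakdale 5, Fernley 5, Stonebridge 5, Ashgrove 8, Claybrook 6, Rivermont 1.
Adams: Oakdale 5, Fernley 5, Stonebridge 5, Ashgrove 7, Claybrook 6, Rivermont 2.
Ashgrove gets 8 under Webster and 7 under Adams.

8 and 7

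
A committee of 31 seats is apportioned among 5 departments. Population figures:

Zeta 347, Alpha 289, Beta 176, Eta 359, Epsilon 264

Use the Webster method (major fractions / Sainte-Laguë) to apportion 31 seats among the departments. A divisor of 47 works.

With modified divisor 47: modified quotas Zeta 7.383, Alpha 6.149, Beta 3.745, Eta 7.638, Epsilon 5.617.
Rounding to the nearest integer: Zeta 7, Alpha 6, Beta 4, Eta 8, Epsilon 6 (total 31).

Zeta: 7, Alpha: 6, Beta: 4, Eta: 8, Epsilon: 6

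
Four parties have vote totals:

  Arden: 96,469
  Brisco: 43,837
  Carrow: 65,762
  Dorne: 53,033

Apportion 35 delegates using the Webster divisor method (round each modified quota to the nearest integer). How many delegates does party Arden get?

Standard divisor 259101/35 ≈ 7402.886; standard quotas: Arden 13.031, Brisco 5.922, Carrow 8.883, Dorne 7.164.
Rounding to the nearest integer gives Arden 13, Brisco 6, Carrow 9, Dorne 7 — total 35, matching the house size, so no adjustment is needed.
Arden receives 13.

13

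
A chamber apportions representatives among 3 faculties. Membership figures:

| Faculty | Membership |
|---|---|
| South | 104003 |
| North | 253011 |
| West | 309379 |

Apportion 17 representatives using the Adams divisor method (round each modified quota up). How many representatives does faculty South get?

Standard divisor 666393/17 ≈ 39199.588; standard quotas: South 2.653, North 6.454, West 7.892.
Rounding up gives 3, 7, 8 = 18 seats, so the divisor must be adjusted.
With modified divisor 43200: modified quotas South 2.407, North 5.857, West 7.162.
Rounding up: South 3, North 6, West 8 (total 17).
South receives 3.

3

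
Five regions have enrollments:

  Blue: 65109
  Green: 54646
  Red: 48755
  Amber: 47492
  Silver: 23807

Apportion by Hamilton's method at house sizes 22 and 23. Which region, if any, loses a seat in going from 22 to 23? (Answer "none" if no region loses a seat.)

none

At 22 seats: Blue 6, Green 5, Red 5, Amber 4, Silver 2.
At 23 seats: Blue 6, Green 5, Red 5, Amber 5, Silver 2.
No region's allocation decreased.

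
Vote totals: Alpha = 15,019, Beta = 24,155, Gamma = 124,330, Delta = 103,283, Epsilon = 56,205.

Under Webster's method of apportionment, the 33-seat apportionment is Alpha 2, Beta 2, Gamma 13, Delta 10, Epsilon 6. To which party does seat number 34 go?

Delta

Priority for the next seat is population ÷ (current seats + 0.5).
Priorities: Alpha 6007.600, Beta 9662.000, Gamma 9209.630, Delta 9836.476, Epsilon 8646.923.
Highest priority: Delta.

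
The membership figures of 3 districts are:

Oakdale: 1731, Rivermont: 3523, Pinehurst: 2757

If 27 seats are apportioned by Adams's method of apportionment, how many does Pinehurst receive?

9

Standard divisor 8011/27 ≈ 296.704; standard quotas: Oakdale 5.834, Rivermont 11.874, Pinehurst 9.292.
Rounding up gives 6, 12, 10 = 28 seats, so the divisor must be adjusted.
With modified divisor 310: modified quotas Oakdale 5.584, Rivermont 11.365, Pinehurst 8.894.
Rounding up: Oakdale 6, Rivermont 12, Pinehurst 9 (total 27).
Pinehurst receives 9.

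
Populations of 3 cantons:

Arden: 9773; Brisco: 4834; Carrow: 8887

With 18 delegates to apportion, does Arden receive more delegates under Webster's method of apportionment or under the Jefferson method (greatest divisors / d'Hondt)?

Webster: Arden 7, Brisco 4, Carrow 7.
Jefferson: Arden 8, Brisco 3, Carrow 7.
Arden gets 7 under Webster and 8 under Jefferson.

Jefferson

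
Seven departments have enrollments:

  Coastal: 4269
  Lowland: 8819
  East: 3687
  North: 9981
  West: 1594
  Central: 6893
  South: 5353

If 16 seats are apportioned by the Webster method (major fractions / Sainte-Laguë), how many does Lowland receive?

3

Standard divisor 40596/16 ≈ 2537.25; standard quotas: Coastal 1.683, Lowland 3.476, East 1.453, North 3.934, West 0.628, Central 2.717, South 2.110.
Rounding to the nearest integer gives Coastal 2, Lowland 3, East 1, North 4, West 1, Central 3, South 2 — total 16, matching the house size, so no adjustment is needed.
Lowland receives 3.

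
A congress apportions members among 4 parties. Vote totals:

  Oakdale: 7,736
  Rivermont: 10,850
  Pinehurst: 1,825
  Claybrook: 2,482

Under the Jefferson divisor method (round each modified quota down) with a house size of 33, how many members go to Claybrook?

Standard divisor 22893/33 ≈ 693.727; standard quotas: Oakdale 11.151, Rivermont 15.640, Pinehurst 2.631, Claybrook 3.578.
Rounding down gives 11, 15, 2, 3 = 31 seats, so the divisor must be adjusted.
With modified divisor 640: modified quotas Oakdale 12.088, Rivermont 16.953, Pinehurst 2.852, Claybrook 3.878.
Rounding down: Oakdale 12, Rivermont 16, Pinehurst 2, Claybrook 3 (total 33).
Claybrook receives 3.

3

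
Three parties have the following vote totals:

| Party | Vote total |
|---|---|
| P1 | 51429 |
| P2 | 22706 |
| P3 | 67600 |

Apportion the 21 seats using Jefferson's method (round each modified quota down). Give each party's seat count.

Standard divisor 141735/21 ≈ 6749.286; standard quotas: P1 7.620, P2 3.364, P3 10.016.
Rounding down gives 7, 3, 10 = 20 seats, so the divisor must be adjusted.
With modified divisor 6300: modified quotas P1 8.163, P2 3.604, P3 10.730.
Rounding down: P1 8, P2 3, P3 10 (total 21).

P1: 8, P2: 3, P3: 10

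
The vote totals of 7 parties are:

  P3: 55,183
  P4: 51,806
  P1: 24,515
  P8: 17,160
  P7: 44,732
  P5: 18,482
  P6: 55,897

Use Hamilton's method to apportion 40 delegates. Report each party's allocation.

Standard divisor: 267775 ÷ 40 ≈ 6694.375.
Standard quotas: P3 8.2432, P4 7.7387, P1 3.6620, P8 2.5633, P7 6.6820, P5 2.7608, P6 8.3498.
Lower quotas: P3 8, P4 7, P1 3, P8 2, P7 6, P5 2, P6 8 (sum 36, leaving 4 seats).
Remainders in descending order: P5 0.7608, P4 0.7387, P7 0.6820, P1 0.6620, P8 0.5633, P6 0.3498, P3 0.2432.
Largest remainders: P5, P4, P7, P1 receive the extra seats.

P3: 8, P4: 8, P1: 4, P8: 2, P7: 7, P5: 3, P6: 8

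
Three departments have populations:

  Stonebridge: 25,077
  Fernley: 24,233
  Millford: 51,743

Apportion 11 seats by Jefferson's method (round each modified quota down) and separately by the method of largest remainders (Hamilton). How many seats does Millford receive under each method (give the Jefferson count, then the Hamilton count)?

Jefferson: Stonebridge 3, Fernley 2, Millford 6.
Hamilton: Stonebridge 3, Fernley 3, Millford 5.
Millford gets 6 under Jefferson and 5 under Hamilton.

6 and 5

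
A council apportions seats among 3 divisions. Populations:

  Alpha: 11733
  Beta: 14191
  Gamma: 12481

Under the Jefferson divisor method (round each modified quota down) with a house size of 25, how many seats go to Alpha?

8

Standard divisor 38405/25 ≈ 1536.2; standard quotas: Alpha 7.638, Beta 9.238, Gamma 8.125.
Rounding down gives 7, 9, 8 = 24 seats, so the divisor must be adjusted.
With modified divisor 1440: modified quotas Alpha 8.148, Beta 9.855, Gamma 8.667.
Rounding down: Alpha 8, Beta 9, Gamma 8 (total 25).
Alpha receives 8.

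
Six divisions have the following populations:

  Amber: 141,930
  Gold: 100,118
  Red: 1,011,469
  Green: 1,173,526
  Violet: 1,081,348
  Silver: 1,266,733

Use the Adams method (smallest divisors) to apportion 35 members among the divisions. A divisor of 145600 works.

Amber=1, Gold=1, Red=7, Green=9, Violet=8, Silver=9

With modified divisor 145600: modified quotas Amber 0.975, Gold 0.688, Red 6.947, Green 8.060, Violet 7.427, Silver 8.700.
Rounding up: Amber 1, Gold 1, Red 7, Green 9, Violet 8, Silver 9 (total 35).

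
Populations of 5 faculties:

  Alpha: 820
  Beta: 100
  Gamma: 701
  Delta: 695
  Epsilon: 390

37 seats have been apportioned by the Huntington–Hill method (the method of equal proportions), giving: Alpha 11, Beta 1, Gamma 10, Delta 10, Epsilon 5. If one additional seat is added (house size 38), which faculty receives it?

Alpha

Priority for the next seat is population ÷ (√(s·(s+1))).
Priorities: Alpha 71.372, Beta 70.711, Gamma 66.838, Delta 66.266, Epsilon 71.204.
Highest priority: Alpha.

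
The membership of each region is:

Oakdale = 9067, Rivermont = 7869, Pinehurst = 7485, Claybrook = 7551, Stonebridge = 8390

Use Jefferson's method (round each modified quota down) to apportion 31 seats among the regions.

Oakdale 7, Rivermont 6, Pinehurst 6, Claybrook 6, Stonebridge 6

Standard divisor 40362/31 ≈ 1302; standard quotas: Oakdale 6.964, Rivermont 6.044, Pinehurst 5.749, Claybrook 5.800, Stonebridge 6.444.
Rounding down gives 6, 6, 5, 5, 6 = 28 seats, so the divisor must be adjusted.
With modified divisor 1220: modified quotas Oakdale 7.432, Rivermont 6.450, Pinehurst 6.135, Claybrook 6.189, Stonebridge 6.877.
Rounding down: Oakdale 7, Rivermont 6, Pinehurst 6, Claybrook 6, Stonebridge 6 (total 31).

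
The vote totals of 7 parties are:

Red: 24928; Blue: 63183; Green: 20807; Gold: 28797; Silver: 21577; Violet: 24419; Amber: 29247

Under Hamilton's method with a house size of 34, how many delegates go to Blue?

10

Total 212958; standard divisor 212958/34 ≈ 6263.471.
Standard quotas: Red 3.9799, Blue 10.0875, Green 3.3220, Gold 4.5976, Silver 3.4449, Violet 3.8986, Amber 4.6695.
Lower quotas: Red 3, Blue 10, Green 3, Gold 4, Silver 3, Violet 3, Amber 4 (sum 30, leaving 4 seats).
Remainders in descending order: Red 0.9799, Violet 0.8986, Amber 0.6695, Gold 0.5976, Silver 0.4449, Green 0.3220, Blue 0.0875.
The surplus seats go to Red, Violet, Amber, Gold.
Blue receives 10.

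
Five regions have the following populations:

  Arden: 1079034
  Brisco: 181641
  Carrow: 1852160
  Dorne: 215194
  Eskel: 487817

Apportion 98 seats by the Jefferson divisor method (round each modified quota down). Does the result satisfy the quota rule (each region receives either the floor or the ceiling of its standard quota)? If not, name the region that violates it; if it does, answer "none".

Carrow

Standard quotas: Arden 27.712, Brisco 4.665, Carrow 47.568, Dorne 5.527, Eskel 12.528.
Jefferson allocation: Arden 28, Brisco 4, Carrow 49, Dorne 5, Eskel 12.
Carrow has quota 47.568 (lower 47, upper 48) but receives 49 — outside the quota interval.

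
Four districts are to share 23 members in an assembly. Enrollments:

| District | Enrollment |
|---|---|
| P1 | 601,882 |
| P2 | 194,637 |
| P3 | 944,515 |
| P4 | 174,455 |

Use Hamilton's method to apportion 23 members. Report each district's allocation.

P1 7, P2 2, P3 12, P4 2

Standard divisor: 1915489 ÷ 23 ≈ 83282.13.
Standard quotas: P1 7.2270, P2 2.3371, P3 11.3411, P4 2.0947.
Lower quotas: P1 7, P2 2, P3 11, P4 2 (sum 22, leaving 1 seat).
Remainders in descending order: P3 0.3411, P2 0.3371, P1 0.2270, P4 0.0947.
Largest remainder: P3 receives the extra seat.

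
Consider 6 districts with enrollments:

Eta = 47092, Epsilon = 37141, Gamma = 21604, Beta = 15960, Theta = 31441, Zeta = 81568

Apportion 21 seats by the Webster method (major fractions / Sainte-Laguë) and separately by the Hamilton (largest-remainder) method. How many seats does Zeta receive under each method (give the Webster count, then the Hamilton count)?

Webster: Eta 4, Epsilon 3, Gamma 2, Beta 1, Theta 3, Zeta 8.
Hamilton: Eta 4, Epsilon 3, Gamma 2, Beta 2, Theta 3, Zeta 7.
Zeta gets 8 under Webster and 7 under Hamilton.

8 and 7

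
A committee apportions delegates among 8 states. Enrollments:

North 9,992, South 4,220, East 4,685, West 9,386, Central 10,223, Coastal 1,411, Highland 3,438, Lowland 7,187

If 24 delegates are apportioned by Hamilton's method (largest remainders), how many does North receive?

5

Total 50542; standard divisor 50542/24 ≈ 2105.917.
Standard quotas: North 4.7447, South 2.0039, East 2.2247, West 4.4570, Central 4.8544, Coastal 0.6700, Highland 1.6325, Lowland 3.4128.
Lower quotas: North 4, South 2, East 2, West 4, Central 4, Coastal 0, Highland 1, Lowland 3 (sum 20, leaving 4 seats).
Remainders in descending order: Central 0.8544, North 0.7447, Coastal 0.6700, Highland 0.6325, West 0.4570, Lowland 0.4128, East 0.2247, South 0.0039.
Largest remainders: Central, North, Coastal, Highland receive the extra seats.
North receives 5.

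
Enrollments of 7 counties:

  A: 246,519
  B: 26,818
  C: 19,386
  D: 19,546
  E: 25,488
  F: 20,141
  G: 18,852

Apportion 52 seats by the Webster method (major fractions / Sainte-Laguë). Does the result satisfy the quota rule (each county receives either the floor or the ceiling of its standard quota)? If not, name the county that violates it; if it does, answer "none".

A

Standard quotas: A 34.025, B 3.701, C 2.676, D 2.698, E 3.518, F 2.780, G 2.602.
Webster allocation: A 33, B 4, C 3, D 3, E 3, F 3, G 3.
A has quota 34.025 (lower 34, upper 35) but receives 33 — outside the quota interval.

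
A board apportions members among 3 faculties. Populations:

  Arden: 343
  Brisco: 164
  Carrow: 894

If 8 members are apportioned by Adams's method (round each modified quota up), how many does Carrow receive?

5

Standard divisor 1401/8 ≈ 175.125; standard quotas: Arden 1.959, Brisco 0.936, Carrow 5.105.
Rounding up gives 2, 1, 6 = 9 seats, so the divisor must be adjusted.
With modified divisor 200: modified quotas Arden 1.715, Brisco 0.820, Carrow 4.470.
Rounding up: Arden 2, Brisco 1, Carrow 5 (total 8).
Carrow receives 5.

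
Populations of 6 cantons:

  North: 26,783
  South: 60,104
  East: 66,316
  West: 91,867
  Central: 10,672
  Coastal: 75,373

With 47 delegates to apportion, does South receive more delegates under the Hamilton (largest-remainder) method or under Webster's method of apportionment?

Hamilton: North 4, South 9, East 9, West 13, Central 1, Coastal 11.
Webster: North 4, South 8, East 9, West 13, Central 2, Coastal 11.
South gets 9 under Hamilton and 8 under Webster.

Hamilton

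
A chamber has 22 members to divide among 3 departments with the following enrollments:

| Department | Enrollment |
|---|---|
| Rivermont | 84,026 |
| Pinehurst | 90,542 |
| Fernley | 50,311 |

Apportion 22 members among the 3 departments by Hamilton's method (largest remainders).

Rivermont=8; Pinehurst=9; Fernley=5

The standard divisor is 224879/22 ≈ 10221.773.
Standard quotas: Rivermont 8.2203, Pinehurst 8.8578, Fernley 4.9219.
Lower quotas: Rivermont 8, Pinehurst 8, Fernley 4 (sum 20, leaving 2 seats).
Remainders in descending order: Fernley 0.9219, Pinehurst 0.8578, Rivermont 0.2203.
Largest remainders: Fernley, Pinehurst receive the extra seats.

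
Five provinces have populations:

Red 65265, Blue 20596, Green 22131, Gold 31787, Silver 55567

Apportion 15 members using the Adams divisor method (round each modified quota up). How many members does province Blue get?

2

Standard divisor 195346/15 ≈ 13023.067; standard quotas: Red 5.011, Blue 1.582, Green 1.699, Gold 2.441, Silver 4.267.
Rounding up gives 6, 2, 2, 3, 5 = 18 seats, so the divisor must be adjusted.
With modified divisor 16100: modified quotas Red 4.054, Blue 1.279, Green 1.375, Gold 1.974, Silver 3.451.
Rounding up: Red 5, Blue 2, Green 2, Gold 2, Silver 4 (total 15).
Blue receives 2.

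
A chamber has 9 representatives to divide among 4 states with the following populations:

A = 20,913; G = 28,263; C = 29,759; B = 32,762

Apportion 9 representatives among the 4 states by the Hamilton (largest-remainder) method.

Total 111697; standard divisor 111697/9 ≈ 12410.778.
Standard quotas: A 1.6851, G 2.2773, C 2.3978, B 2.6398.
Lower quotas: A 1, G 2, C 2, B 2 (sum 7, leaving 2 seats).
Remainders in descending order: A 0.6851, B 0.6398, C 0.3978, G 0.2773.
The surplus seats go to A, B.

A 2; G 2; C 2; B 3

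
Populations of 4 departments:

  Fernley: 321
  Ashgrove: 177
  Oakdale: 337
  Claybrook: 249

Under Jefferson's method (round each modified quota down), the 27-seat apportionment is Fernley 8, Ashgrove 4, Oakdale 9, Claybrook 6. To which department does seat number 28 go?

Priority for the next seat is population ÷ (current seats + 1).
Priorities: Fernley 35.667, Ashgrove 35.400, Oakdale 33.700, Claybrook 35.571.
Highest priority: Fernley.

Fernley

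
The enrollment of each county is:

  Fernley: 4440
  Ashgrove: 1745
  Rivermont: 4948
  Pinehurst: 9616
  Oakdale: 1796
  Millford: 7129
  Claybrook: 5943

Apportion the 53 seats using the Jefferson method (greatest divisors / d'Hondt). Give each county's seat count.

Standard divisor 35617/53 ≈ 672.019; standard quotas: Fernley 6.607, Ashgrove 2.597, Rivermont 7.363, Pinehurst 14.309, Oakdale 2.673, Millford 10.608, Claybrook 8.844.
Rounding down gives 6, 2, 7, 14, 2, 10, 8 = 49 seats, so the divisor must be adjusted.
With modified divisor 630: modified quotas Fernley 7.048, Ashgrove 2.770, Rivermont 7.854, Pinehurst 15.263, Oakdale 2.851, Millford 11.316, Claybrook 9.433.
Rounding down: Fernley 7, Ashgrove 2, Rivermont 7, Pinehurst 15, Oakdale 2, Millford 11, Claybrook 9 (total 53).

Fernley=7, Ashgrove=2, Rivermont=7, Pinehurst=15, Oakdale=2, Millford=11, Claybrook=9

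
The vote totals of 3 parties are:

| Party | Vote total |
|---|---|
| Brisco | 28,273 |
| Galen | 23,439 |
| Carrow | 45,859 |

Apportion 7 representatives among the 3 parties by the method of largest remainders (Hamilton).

Brisco 2, Galen 2, Carrow 3

Standard divisor: 97571 ÷ 7 ≈ 13938.714.
Standard quotas: Brisco 2.0284, Galen 1.6816, Carrow 3.2900.
Lower quotas: Brisco 2, Galen 1, Carrow 3 (sum 6, leaving 1 seat).
Remainders in descending order: Galen 0.6816, Carrow 0.2900, Brisco 0.0284.
Largest remainder: Galen receives the extra seat.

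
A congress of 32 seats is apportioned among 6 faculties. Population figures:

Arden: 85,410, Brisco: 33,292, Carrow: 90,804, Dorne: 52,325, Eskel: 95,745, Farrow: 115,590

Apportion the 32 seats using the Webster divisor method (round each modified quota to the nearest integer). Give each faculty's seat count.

Standard divisor 473166/32 ≈ 14786.438; standard quotas: Arden 5.776, Brisco 2.252, Carrow 6.141, Dorne 3.539, Eskel 6.475, Farrow 7.817.
Rounding to the nearest integer gives Arden 6, Brisco 2, Carrow 6, Dorne 4, Eskel 6, Farrow 8 — total 32, matching the house size, so no adjustment is needed.

Arden=6; Brisco=2; Carrow=6; Dorne=4; Eskel=6; Farrow=8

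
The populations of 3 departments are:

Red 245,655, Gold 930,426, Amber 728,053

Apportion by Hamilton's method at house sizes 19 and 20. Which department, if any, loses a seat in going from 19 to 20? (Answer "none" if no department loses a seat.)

At 19 seats: Red 3, Gold 9, Amber 7.
At 20 seats: Red 2, Gold 10, Amber 8.
Red drops from 3 to 2.

Red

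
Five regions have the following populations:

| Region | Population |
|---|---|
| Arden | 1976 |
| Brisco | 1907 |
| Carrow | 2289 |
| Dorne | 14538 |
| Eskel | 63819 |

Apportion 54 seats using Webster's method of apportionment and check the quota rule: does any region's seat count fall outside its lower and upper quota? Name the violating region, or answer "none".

Standard quotas: Arden 1.262, Brisco 1.218, Carrow 1.462, Dorne 9.287, Eskel 40.770.
Webster allocation: Arden 1, Brisco 1, Carrow 1, Dorne 9, Eskel 42.
Eskel has quota 40.770 (lower 40, upper 41) but receives 42 — outside the quota interval.

Eskel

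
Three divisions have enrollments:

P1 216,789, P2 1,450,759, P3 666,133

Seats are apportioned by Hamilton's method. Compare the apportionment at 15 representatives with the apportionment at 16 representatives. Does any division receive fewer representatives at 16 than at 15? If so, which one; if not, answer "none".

P1

At 15 seats: P1 2, P2 9, P3 4.
At 16 seats: P1 1, P2 10, P3 5.
P1 drops from 2 to 1.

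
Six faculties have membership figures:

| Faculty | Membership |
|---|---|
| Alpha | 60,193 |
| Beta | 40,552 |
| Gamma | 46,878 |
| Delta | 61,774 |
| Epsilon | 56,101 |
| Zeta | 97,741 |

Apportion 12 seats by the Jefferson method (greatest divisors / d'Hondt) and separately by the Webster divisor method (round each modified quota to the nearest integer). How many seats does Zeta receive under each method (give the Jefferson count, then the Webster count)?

Jefferson: Alpha 2, Beta 1, Gamma 1, Delta 2, Epsilon 2, Zeta 4.
Webster: Alpha 2, Beta 1, Gamma 2, Delta 2, Epsilon 2, Zeta 3.
Zeta gets 4 under Jefferson and 3 under Webster.

4 and 3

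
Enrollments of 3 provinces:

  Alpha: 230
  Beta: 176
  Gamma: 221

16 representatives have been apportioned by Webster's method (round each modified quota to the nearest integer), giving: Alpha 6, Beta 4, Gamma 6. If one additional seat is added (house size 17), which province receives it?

Beta

Priority for the next seat is population ÷ (current seats + 0.5).
Priorities: Alpha 35.385, Beta 39.111, Gamma 34.000.
Highest priority: Beta.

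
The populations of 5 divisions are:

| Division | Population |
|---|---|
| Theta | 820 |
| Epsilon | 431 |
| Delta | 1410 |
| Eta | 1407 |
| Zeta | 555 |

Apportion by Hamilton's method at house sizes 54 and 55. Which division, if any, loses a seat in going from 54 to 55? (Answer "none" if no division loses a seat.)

At 54 seats: Theta 10, Epsilon 5, Delta 16, Eta 16, Zeta 7.
At 55 seats: Theta 10, Epsilon 5, Delta 17, Eta 17, Zeta 6.
Zeta drops from 7 to 6.

Zeta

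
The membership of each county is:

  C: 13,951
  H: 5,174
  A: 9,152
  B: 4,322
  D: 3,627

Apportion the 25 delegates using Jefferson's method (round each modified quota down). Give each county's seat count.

C 10, H 3, A 7, B 3, D 2

Standard divisor 36226/25 ≈ 1449.04; standard quotas: C 9.628, H 3.571, A 6.316, B 2.983, D 2.503.
Rounding down gives 9, 3, 6, 2, 2 = 22 seats, so the divisor must be adjusted.
With modified divisor 1300: modified quotas C 10.732, H 3.980, A 7.040, B 3.325, D 2.790.
Rounding down: C 10, H 3, A 7, B 3, D 2 (total 25).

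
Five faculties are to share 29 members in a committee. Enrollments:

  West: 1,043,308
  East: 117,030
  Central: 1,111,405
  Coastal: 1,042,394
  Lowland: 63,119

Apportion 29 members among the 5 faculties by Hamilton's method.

West 9; East 1; Central 10; Coastal 9; Lowland 0

The standard divisor is 3377256/29 ≈ 116457.103.
Standard quotas: West 8.9587, East 1.0049, Central 9.5435, Coastal 8.9509, Lowland 0.5420.
Lower quotas: West 8, East 1, Central 9, Coastal 8, Lowland 0 (sum 26, leaving 3 seats).
Remainders in descending order: West 0.9587, Coastal 0.9509, Central 0.5435, Lowland 0.5420, East 0.0049.
The surplus seats go to West, Coastal, Central.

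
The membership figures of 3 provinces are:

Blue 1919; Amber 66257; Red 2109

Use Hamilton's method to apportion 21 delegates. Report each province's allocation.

Total 70285; standard divisor 70285/21 ≈ 3346.905.
Standard quotas: Blue 0.5734, Amber 19.7965, Red 0.6301.
Lower quotas: Blue 0, Amber 19, Red 0 (sum 19, leaving 2 seats).
Remainders in descending order: Amber 0.7965, Red 0.6301, Blue 0.5734.
Largest remainders: Amber, Red receive the extra seats.

Blue=0; Amber=20; Red=1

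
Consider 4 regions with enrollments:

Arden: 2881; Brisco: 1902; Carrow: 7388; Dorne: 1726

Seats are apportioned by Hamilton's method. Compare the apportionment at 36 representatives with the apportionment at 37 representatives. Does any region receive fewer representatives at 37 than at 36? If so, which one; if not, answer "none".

Dorne

At 36 seats: Arden 7, Brisco 5, Carrow 19, Dorne 5.
At 37 seats: Arden 8, Brisco 5, Carrow 20, Dorne 4.
Dorne drops from 5 to 4.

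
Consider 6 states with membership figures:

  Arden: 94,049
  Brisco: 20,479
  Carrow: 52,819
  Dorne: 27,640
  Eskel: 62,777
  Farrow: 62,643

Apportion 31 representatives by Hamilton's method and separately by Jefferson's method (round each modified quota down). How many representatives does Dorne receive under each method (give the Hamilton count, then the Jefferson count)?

3 and 2

Hamilton: Arden 9, Brisco 2, Carrow 5, Dorne 3, Eskel 6, Farrow 6.
Jefferson: Arden 10, Brisco 2, Carrow 5, Dorne 2, Eskel 6, Farrow 6.
Dorne gets 3 under Hamilton and 2 under Jefferson.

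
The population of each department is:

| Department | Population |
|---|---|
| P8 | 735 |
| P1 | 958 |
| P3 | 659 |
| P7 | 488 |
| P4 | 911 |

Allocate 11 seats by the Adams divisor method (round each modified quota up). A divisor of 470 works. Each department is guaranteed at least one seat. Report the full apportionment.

P8: 2; P1: 3; P3: 2; P7: 2; P4: 2

With modified divisor 470: modified quotas P8 1.564, P1 2.038, P3 1.402, P7 1.038, P4 1.938.
Rounding up: P8 2, P1 3, P3 2, P7 2, P4 2 (total 11).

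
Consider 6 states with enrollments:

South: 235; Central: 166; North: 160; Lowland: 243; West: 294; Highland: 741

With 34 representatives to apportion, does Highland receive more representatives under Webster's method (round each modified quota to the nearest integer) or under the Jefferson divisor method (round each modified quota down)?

Jefferson

Webster: South 4, Central 3, North 3, Lowland 5, West 5, Highland 14.
Jefferson: South 4, Central 3, North 3, Lowland 4, West 5, Highland 15.
Highland gets 14 under Webster and 15 under Jefferson.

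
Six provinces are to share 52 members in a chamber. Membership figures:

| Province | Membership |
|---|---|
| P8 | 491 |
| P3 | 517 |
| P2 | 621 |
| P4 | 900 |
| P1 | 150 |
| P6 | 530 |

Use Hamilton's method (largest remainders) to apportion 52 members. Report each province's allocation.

P8=8, P3=8, P2=10, P4=15, P1=2, P6=9

Total 3209; standard divisor 3209/52 ≈ 61.712.
Standard quotas: P8 7.956, P3 8.378, P2 10.063, P4 14.584, P1 2.431, P6 8.588.
Lower quotas: P8 7, P3 8, P2 10, P4 14, P1 2, P6 8 (sum 49, leaving 3 seats).
Remainders in descending order: P8 0.956, P6 0.588, P4 0.584, P1 0.431, P3 0.378, P2 0.063.
The surplus seats go to P8, P6, P4.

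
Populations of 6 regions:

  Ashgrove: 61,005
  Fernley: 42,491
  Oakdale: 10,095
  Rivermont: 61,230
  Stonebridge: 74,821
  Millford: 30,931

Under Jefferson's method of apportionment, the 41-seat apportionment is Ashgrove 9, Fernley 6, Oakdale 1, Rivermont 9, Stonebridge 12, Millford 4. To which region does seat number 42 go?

Priority for the next seat is population ÷ (current seats + 1).
Priorities: Ashgrove 6100.500, Fernley 6070.143, Oakdale 5047.500, Rivermont 6123.000, Stonebridge 5755.462, Millford 6186.200.
Highest priority: Millford.

Millford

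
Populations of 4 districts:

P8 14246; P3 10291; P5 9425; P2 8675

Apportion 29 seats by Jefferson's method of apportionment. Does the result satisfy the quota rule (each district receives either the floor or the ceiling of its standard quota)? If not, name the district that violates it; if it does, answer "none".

none

Standard quotas: P8 9.690, P3 7.000, P5 6.411, P2 5.900.
Jefferson allocation: P8 10, P3 7, P5 6, P2 6.
Every allocation lies between the lower and upper quota.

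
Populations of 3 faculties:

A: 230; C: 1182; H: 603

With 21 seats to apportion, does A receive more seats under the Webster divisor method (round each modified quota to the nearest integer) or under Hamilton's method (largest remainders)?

Hamilton

Webster: A 2, C 13, H 6.
Hamilton: A 3, C 12, H 6.
A gets 2 under Webster and 3 under Hamilton.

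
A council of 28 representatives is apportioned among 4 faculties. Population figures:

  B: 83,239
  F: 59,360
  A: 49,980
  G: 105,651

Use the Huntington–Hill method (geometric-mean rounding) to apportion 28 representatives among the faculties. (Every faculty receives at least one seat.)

With divisor 10980: modified quotas B 7.581, F 5.406, A 4.552, G 9.622.
Geometric-mean thresholds: B √(7·8)=7.483, F √(5·6)=5.477, A √(4·5)=4.472, G √(9·10)=9.487.
Each quota rounded against its threshold gives B 8, F 5, A 5, G 10 (total 28).

B=8, F=5, A=5, G=10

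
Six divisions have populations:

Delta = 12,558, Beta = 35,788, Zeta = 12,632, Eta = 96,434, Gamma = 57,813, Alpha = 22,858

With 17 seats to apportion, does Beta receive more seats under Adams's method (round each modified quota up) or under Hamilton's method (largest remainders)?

Adams: Delta 1, Beta 3, Zeta 1, Eta 6, Gamma 4, Alpha 2.
Hamilton: Delta 1, Beta 2, Zeta 1, Eta 7, Gamma 4, Alpha 2.
Beta gets 3 under Adams and 2 under Hamilton.

Adams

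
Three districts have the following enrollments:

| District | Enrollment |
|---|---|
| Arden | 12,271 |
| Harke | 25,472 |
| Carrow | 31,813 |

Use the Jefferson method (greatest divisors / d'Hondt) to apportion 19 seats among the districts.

Arden 3, Harke 7, Carrow 9

Standard divisor 69556/19 ≈ 3660.842; standard quotas: Arden 3.352, Harke 6.958, Carrow 8.690.
Rounding down gives 3, 6, 8 = 17 seats, so the divisor must be adjusted.
With modified divisor 3400: modified quotas Arden 3.609, Harke 7.492, Carrow 9.357.
Rounding down: Arden 3, Harke 7, Carrow 9 (total 19).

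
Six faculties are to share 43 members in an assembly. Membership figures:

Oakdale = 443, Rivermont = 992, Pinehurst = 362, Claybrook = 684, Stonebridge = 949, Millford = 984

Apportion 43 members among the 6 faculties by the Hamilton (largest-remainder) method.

Oakdale 4; Rivermont 10; Pinehurst 3; Claybrook 7; Stonebridge 9; Millford 10

The standard divisor is 4414/43 ≈ 102.651.
Standard quotas: Oakdale 4.316, Rivermont 9.664, Pinehurst 3.527, Claybrook 6.663, Stonebridge 9.245, Millford 9.586.
Lower quotas: Oakdale 4, Rivermont 9, Pinehurst 3, Claybrook 6, Stonebridge 9, Millford 9 (sum 40, leaving 3 seats).
Remainders in descending order: Rivermont 0.664, Claybrook 0.663, Millford 0.586, Pinehurst 0.527, Oakdale 0.316, Stonebridge 0.245.
Largest remainders: Rivermont, Claybrook, Millford receive the extra seats.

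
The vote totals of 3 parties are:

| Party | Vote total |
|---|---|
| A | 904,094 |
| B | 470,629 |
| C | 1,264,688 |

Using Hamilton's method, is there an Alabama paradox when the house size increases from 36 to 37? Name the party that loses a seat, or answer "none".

At 36 seats: A 12, B 7, C 17.
At 37 seats: A 13, B 6, C 18.
B drops from 7 to 6.

B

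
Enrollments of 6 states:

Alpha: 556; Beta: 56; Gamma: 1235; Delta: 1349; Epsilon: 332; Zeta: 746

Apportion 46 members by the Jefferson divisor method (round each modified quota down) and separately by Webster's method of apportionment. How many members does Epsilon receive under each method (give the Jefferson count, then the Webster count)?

3 and 4

Jefferson: Alpha 6, Beta 0, Gamma 14, Delta 15, Epsilon 3, Zeta 8.
Webster: Alpha 6, Beta 1, Gamma 13, Delta 14, Epsilon 4, Zeta 8.
Epsilon gets 3 under Jefferson and 4 under Webster.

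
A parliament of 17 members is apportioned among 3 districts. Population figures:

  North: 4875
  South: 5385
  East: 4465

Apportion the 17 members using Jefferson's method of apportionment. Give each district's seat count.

Standard divisor 14725/17 ≈ 866.176; standard quotas: North 5.628, South 6.217, East 5.155.
Rounding down gives 5, 6, 5 = 16 seats, so the divisor must be adjusted.
With modified divisor 800: modified quotas North 6.094, South 6.731, East 5.581.
Rounding down: North 6, South 6, East 5 (total 17).

North 6, South 6, East 5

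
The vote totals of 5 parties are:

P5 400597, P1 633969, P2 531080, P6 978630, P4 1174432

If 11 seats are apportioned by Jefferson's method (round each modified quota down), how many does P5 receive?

1

Standard divisor 3718708/11 ≈ 338064.364; standard quotas: P5 1.185, P1 1.875, P2 1.571, P6 2.895, P4 3.474.
Rounding down gives 1, 1, 1, 2, 3 = 8 seats, so the divisor must be adjusted.
With modified divisor 279600: modified quotas P5 1.433, P1 2.267, P2 1.899, P6 3.500, P4 4.200.
Rounding down: P5 1, P1 2, P2 1, P6 3, P4 4 (total 11).
P5 receives 1.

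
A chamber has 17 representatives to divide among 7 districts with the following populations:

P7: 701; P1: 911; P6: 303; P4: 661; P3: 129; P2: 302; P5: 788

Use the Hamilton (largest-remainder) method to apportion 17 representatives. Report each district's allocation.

The standard divisor is 3795/17 ≈ 223.235.
Standard quotas: P7 3.140, P1 4.081, P6 1.357, P4 2.961, P3 0.578, P2 1.353, P5 3.530.
Lower quotas: P7 3, P1 4, P6 1, P4 2, P3 0, P2 1, P5 3 (sum 14, leaving 3 seats).
Remainders in descending order: P4 0.961, P3 0.578, P5 0.530, P6 0.357, P2 0.353, P7 0.140, P1 0.081.
The surplus seats go to P4, P3, P5.

P7 3, P1 4, P6 1, P4 3, P3 1, P2 1, P5 4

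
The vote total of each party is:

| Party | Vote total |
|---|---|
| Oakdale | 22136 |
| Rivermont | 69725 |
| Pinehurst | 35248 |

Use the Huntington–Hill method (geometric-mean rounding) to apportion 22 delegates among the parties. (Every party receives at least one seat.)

With divisor 5826: modified quotas Oakdale 3.800, Rivermont 11.968, Pinehurst 6.050.
Geometric-mean thresholds: Oakdale √(3·4)=3.464, Rivermont √(11·12)=11.489, Pinehurst √(6·7)=6.481.
Each quota rounded against its threshold gives Oakdale 4, Rivermont 12, Pinehurst 6 (total 22).

Oakdale 4, Rivermont 12, Pinehurst 6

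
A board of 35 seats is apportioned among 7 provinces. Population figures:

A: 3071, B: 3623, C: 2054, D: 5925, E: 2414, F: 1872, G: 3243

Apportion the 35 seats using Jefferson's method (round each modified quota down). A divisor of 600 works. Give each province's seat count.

With modified divisor 600: modified quotas A 5.118, B 6.038, C 3.423, D 9.875, E 4.023, F 3.120, G 5.405.
Rounding down: A 5, B 6, C 3, D 9, E 4, F 3, G 5 (total 35).

A=5; B=6; C=3; D=9; E=4; F=3; G=5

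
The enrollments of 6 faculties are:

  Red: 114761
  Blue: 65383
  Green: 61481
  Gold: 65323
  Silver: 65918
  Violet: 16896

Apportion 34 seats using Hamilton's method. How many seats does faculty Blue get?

Total 389762; standard divisor 389762/34 ≈ 11463.588.
Standard quotas: Red 10.0109, Blue 5.7035, Green 5.3632, Gold 5.6983, Silver 5.7502, Violet 1.4739.
Lower quotas: Red 10, Blue 5, Green 5, Gold 5, Silver 5, Violet 1 (sum 31, leaving 3 seats).
Remainders in descending order: Silver 0.7502, Blue 0.7035, Gold 0.6983, Violet 0.4739, Green 0.3632, Red 0.0109.
Largest remainders: Silver, Blue, Gold receive the extra seats.
Blue receives 6.

6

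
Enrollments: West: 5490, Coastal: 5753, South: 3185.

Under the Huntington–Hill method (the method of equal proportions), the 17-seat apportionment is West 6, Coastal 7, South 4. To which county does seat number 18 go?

West

Priority for the next seat is population ÷ (√(s·(s+1))).
Priorities: West 847.125, Coastal 768.777, South 712.188.
Highest priority: West.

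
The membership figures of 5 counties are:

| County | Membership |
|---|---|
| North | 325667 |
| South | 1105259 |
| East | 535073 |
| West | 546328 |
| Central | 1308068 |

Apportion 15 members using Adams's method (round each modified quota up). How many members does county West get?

2

Standard divisor 3820395/15 ≈ 254693; standard quotas: North 1.279, South 4.340, East 2.101, West 2.145, Central 5.136.
Rounding up gives 2, 5, 3, 3, 6 = 19 seats, so the divisor must be adjusted.
With modified divisor 301000: modified quotas North 1.082, South 3.672, East 1.778, West 1.815, Central 4.346.
Rounding up: North 2, South 4, East 2, West 2, Central 5 (total 15).
West receives 2.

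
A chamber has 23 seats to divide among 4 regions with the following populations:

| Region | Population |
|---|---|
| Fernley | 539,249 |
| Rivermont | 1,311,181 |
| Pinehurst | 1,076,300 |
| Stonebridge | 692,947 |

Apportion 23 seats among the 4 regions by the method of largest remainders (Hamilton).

Total 3619677; standard divisor 3619677/23 ≈ 157377.261.
Standard quotas: Fernley 3.4265, Rivermont 8.3315, Pinehurst 6.8390, Stonebridge 4.4031.
Lower quotas: Fernley 3, Rivermont 8, Pinehurst 6, Stonebridge 4 (sum 21, leaving 2 seats).
Remainders in descending order: Pinehurst 0.8390, Fernley 0.4265, Stonebridge 0.4031, Rivermont 0.3315.
The surplus seats go to Pinehurst, Fernley.

Fernley: 4, Rivermont: 8, Pinehurst: 7, Stonebridge: 4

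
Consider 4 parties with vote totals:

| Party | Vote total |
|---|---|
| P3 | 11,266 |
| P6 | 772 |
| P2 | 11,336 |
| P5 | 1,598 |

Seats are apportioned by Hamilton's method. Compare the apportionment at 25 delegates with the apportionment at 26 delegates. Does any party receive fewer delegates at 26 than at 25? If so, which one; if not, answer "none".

At 25 seats: P3 11, P6 1, P2 11, P5 2.
At 26 seats: P3 12, P6 1, P2 12, P5 1.
P5 drops from 2 to 1.

P5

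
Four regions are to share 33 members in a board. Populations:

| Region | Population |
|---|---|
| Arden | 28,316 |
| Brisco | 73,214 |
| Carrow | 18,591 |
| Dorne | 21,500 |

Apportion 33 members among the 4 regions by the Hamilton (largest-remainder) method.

The standard divisor is 141621/33 ≈ 4291.545.
Standard quotas: Arden 6.5981, Brisco 17.0601, Carrow 4.3320, Dorne 5.0099.
Lower quotas: Arden 6, Brisco 17, Carrow 4, Dorne 5 (sum 32, leaving 1 seat).
Remainders in descending order: Arden 0.5981, Carrow 0.3320, Brisco 0.0601, Dorne 0.0099.
Largest remainder: Arden receives the extra seat.

Arden=7, Brisco=17, Carrow=4, Dorne=5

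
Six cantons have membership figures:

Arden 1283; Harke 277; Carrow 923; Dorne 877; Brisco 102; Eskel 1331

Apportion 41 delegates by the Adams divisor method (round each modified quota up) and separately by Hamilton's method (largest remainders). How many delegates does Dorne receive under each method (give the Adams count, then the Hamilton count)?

7 and 8

Adams: Arden 11, Harke 3, Carrow 8, Dorne 7, Brisco 1, Eskel 11.
Hamilton: Arden 11, Harke 2, Carrow 8, Dorne 8, Brisco 1, Eskel 11.
Dorne gets 7 under Adams and 8 under Hamilton.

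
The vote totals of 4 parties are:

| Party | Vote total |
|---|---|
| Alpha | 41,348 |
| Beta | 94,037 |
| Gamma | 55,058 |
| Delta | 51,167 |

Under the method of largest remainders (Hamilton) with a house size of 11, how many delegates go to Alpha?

Total 241610; standard divisor 241610/11 ≈ 21964.545.
Standard quotas: Alpha 1.8825, Beta 4.2813, Gamma 2.5067, Delta 2.3295.
Lower quotas: Alpha 1, Beta 4, Gamma 2, Delta 2 (sum 9, leaving 2 seats).
Remainders in descending order: Alpha 0.8825, Gamma 0.5067, Delta 0.3295, Beta 0.2813.
The surplus seats go to Alpha, Gamma.
Alpha receives 2.

2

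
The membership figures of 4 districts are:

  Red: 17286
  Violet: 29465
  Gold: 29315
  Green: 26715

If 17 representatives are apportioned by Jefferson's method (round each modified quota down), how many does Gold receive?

5

Standard divisor 102781/17 ≈ 6045.941; standard quotas: Red 2.859, Violet 4.874, Gold 4.849, Green 4.419.
Rounding down gives 2, 4, 4, 4 = 14 seats, so the divisor must be adjusted.
With modified divisor 5600: modified quotas Red 3.087, Violet 5.262, Gold 5.235, Green 4.771.
Rounding down: Red 3, Violet 5, Gold 5, Green 4 (total 17).
Gold receives 5.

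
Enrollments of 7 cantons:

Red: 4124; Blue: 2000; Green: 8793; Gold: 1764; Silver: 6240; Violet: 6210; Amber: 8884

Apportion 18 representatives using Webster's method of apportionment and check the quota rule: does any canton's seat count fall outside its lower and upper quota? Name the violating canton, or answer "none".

Standard quotas: Red 1.953, Blue 0.947, Green 4.163, Gold 0.835, Silver 2.955, Violet 2.940, Amber 4.207.
Webster allocation: Red 2, Blue 1, Green 4, Gold 1, Silver 3, Violet 3, Amber 4.
Every allocation lies between the lower and upper quota.

none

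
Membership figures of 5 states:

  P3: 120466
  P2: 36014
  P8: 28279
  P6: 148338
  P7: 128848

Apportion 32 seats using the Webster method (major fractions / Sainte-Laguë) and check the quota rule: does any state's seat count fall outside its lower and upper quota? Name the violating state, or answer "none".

none

Standard quotas: P3 8.345, P2 2.495, P8 1.959, P6 10.276, P7 8.926.
Webster allocation: P3 8, P2 3, P8 2, P6 10, P7 9.
Every allocation lies between the lower and upper quota.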